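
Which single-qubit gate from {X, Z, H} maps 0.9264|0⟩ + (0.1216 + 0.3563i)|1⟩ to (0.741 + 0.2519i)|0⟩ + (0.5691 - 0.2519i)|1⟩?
H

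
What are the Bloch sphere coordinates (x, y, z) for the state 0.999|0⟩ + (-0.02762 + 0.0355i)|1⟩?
(-0.05518, 0.07093, 0.996)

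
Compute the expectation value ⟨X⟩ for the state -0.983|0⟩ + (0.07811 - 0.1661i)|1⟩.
-0.1536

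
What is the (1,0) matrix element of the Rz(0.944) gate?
0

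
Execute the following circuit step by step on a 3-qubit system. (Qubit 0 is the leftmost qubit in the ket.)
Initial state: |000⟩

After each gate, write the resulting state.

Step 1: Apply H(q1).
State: 1/√2|000⟩ + 1/√2|010⟩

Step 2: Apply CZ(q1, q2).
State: 1/√2|000⟩ + 1/√2|010⟩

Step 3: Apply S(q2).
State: 1/√2|000⟩ + 1/√2|010⟩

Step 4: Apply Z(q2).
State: 1/√2|000⟩ + 1/√2|010⟩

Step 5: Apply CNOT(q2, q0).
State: 1/√2|000⟩ + 1/√2|010⟩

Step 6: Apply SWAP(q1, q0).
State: 1/√2|000⟩ + 1/√2|100⟩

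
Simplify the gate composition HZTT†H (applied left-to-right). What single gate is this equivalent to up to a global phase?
X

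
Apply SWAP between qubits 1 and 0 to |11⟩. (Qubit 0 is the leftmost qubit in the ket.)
|11⟩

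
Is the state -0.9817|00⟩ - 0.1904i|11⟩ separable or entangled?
Entangled

Writing the state as a|00⟩ + b|01⟩ + c|10⟩ + d|11⟩, it is a product state iff ad − bc = 0.
Here (a, b, c, d) = (-0.9817, 0, 0, -0.1904i): ad − bc = (-0.9817)(-0.1904i) − (0)(0) = 0.1869i ≠ 0, so the state is entangled.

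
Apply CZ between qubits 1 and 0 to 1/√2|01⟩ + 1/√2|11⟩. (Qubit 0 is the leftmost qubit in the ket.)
1/√2|01⟩ - 1/√2|11⟩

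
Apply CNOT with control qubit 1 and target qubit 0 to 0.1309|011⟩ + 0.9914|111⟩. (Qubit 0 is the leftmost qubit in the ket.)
0.9914|011⟩ + 0.1309|111⟩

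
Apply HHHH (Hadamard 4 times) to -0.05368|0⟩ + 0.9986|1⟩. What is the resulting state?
-0.05368|0⟩ + 0.9986|1⟩

H² = I, so an even number of Hadamards cancels: H^4 = I and the state is unchanged.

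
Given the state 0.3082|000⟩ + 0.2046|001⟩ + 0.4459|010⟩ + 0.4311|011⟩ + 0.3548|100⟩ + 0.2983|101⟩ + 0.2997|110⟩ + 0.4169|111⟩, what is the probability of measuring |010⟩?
0.1988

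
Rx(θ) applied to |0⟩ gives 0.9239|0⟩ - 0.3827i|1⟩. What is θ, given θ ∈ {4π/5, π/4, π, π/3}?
π/4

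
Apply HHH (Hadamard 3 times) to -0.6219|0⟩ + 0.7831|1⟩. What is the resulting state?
0.114|0⟩ - 0.9935|1⟩

H² = I, so H^3 = H: a single Hadamard. With (a, b) = (-0.6219, 0.7831), H gives ((a + b)/√2, (a − b)/√2) = (0.114, -0.9935).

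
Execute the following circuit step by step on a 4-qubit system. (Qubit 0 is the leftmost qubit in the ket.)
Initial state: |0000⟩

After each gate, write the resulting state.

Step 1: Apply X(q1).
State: |0100⟩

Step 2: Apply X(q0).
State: |1100⟩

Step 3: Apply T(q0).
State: (1/√2 + (1/√2)i)|1100⟩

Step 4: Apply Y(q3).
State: (-1/√2 + (1/√2)i)|1101⟩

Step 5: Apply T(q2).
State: (-1/√2 + (1/√2)i)|1101⟩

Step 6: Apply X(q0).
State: (-1/√2 + (1/√2)i)|0101⟩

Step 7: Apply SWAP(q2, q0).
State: (-1/√2 + (1/√2)i)|0101⟩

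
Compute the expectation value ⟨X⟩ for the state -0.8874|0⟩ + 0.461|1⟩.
-0.8182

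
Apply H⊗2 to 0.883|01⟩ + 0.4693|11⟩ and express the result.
0.6762|00⟩ - 0.6762|01⟩ + 0.2069|10⟩ - 0.2069|11⟩

H⊗2 gives amp(|y⟩) = (1/2) Σ_x (−1)^(x·y) amp(|x⟩), where x·y is the number of positions in which both x and y have a 1.
|00⟩: (0.883 + 0.4693)/2 = 0.6762
|01⟩: (-0.883 - 0.4693)/2 = -0.6762
|10⟩: (0.883 - 0.4693)/2 = 0.2069
|11⟩: (-0.883 + 0.4693)/2 = -0.2069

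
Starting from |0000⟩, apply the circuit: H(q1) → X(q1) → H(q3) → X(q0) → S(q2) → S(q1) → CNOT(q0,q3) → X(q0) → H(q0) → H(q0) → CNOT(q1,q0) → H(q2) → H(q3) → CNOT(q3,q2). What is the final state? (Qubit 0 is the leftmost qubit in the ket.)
1/2|0000⟩ + 1/2|0010⟩ + (1/2)i|1100⟩ + (1/2)i|1110⟩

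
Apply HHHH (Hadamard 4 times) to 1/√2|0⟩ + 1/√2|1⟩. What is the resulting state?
1/√2|0⟩ + 1/√2|1⟩

H² = I, so an even number of Hadamards cancels: H^4 = I and the state is unchanged.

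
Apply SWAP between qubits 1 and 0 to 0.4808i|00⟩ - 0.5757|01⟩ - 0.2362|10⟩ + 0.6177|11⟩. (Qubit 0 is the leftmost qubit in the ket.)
0.4808i|00⟩ - 0.2362|01⟩ - 0.5757|10⟩ + 0.6177|11⟩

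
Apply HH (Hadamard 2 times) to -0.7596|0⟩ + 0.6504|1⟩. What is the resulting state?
-0.7596|0⟩ + 0.6504|1⟩

H² = I, so an even number of Hadamards cancels: H^2 = I and the state is unchanged.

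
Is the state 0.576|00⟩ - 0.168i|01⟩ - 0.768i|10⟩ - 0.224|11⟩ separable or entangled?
Separable

Writing the state as a|00⟩ + b|01⟩ + c|10⟩ + d|11⟩, it is a product state iff ad − bc = 0.
Here (a, b, c, d) = (0.576, -0.168i, -0.768i, -0.224): ad − bc = (0.576)(-0.224) − (-0.168i)(-0.768i) = 0, so the state is separable.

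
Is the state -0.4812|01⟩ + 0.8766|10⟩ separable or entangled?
Entangled

Writing the state as a|00⟩ + b|01⟩ + c|10⟩ + d|11⟩, it is a product state iff ad − bc = 0.
Here (a, b, c, d) = (0, -0.4812, 0.8766, 0): ad − bc = (0)(0) − (-0.4812)(0.8766) = 0.4218 ≠ 0, so the state is entangled.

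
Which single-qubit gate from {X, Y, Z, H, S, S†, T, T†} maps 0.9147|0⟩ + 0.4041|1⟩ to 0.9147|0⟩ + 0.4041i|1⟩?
S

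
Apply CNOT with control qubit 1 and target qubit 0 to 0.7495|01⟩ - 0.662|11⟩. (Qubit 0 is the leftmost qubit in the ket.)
-0.662|01⟩ + 0.7495|11⟩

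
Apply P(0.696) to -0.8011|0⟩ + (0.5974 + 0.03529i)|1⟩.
-0.8011|0⟩ + (0.4358 + 0.4101i)|1⟩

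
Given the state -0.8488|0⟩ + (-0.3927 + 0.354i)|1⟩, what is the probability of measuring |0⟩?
0.7205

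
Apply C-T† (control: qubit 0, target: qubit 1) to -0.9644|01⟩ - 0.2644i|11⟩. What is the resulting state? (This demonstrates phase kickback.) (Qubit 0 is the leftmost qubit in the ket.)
-0.9644|01⟩ + (-0.187 - 0.187i)|11⟩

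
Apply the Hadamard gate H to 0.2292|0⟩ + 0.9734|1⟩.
0.8504|0⟩ - 0.5262|1⟩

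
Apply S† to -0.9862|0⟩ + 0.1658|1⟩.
-0.9862|0⟩ - 0.1658i|1⟩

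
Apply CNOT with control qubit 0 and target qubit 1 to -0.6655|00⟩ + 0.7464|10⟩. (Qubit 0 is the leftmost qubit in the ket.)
-0.6655|00⟩ + 0.7464|11⟩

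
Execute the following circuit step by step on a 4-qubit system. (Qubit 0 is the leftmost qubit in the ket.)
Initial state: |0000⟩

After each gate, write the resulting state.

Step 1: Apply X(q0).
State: |1000⟩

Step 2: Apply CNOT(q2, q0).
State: |1000⟩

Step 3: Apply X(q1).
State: |1100⟩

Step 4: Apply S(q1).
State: i|1100⟩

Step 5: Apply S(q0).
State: -|1100⟩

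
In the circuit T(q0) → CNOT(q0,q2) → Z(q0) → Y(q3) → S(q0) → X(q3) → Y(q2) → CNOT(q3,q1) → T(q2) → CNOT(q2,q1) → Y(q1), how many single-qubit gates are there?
8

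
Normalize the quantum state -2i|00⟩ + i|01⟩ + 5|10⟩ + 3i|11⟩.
-0.3203i|00⟩ + 0.1601i|01⟩ + 0.8006|10⟩ + 0.4804i|11⟩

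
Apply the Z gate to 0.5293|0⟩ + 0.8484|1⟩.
0.5293|0⟩ - 0.8484|1⟩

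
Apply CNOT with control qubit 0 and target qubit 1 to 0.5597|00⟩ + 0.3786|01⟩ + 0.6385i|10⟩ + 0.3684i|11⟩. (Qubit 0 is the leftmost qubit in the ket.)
0.5597|00⟩ + 0.3786|01⟩ + 0.3684i|10⟩ + 0.6385i|11⟩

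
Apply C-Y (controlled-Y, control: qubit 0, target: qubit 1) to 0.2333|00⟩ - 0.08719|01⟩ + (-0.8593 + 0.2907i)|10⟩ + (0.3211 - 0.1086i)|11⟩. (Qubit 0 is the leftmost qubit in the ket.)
0.2333|00⟩ - 0.08719|01⟩ + (-0.1086 - 0.3211i)|10⟩ + (-0.2907 - 0.8593i)|11⟩

C-Y leaves the control-|0⟩ kets |00⟩, |01⟩ unchanged and applies Y to qubit 1 on the control-|1⟩ pair (|10⟩, |11⟩).
Y = [[0, -i], [i, 0]].
With a = amp(|10⟩) = (-0.8593 + 0.2907i) and b = amp(|11⟩) = (0.3211 - 0.1086i):
new amp(|10⟩) = (-i)·b = (-0.1086 - 0.3211i)
new amp(|11⟩) = (i)·a = (-0.2907 - 0.8593i)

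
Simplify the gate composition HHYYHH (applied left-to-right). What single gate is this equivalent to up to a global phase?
I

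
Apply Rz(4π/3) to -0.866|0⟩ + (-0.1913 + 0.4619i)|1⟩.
(0.433 + 0.75i)|0⟩ + (-0.3044 - 0.3966i)|1⟩

Rz(4π/3) = [[e^(−iθ/2), 0], [0, e^(iθ/2)]] with e^(±iθ/2) = cos(θ/2) ± i·sin(θ/2); θ = 4π/3, cos(θ/2) ≈ -0.5, sin(θ/2) ≈ 0.866025.
With a = amp(|0⟩) = -0.866 and b = amp(|1⟩) = (-0.1913 + 0.4619i):
new amp(|0⟩) = (-0.5 - 0.866025i)·a = (0.433 + 0.75i)
new amp(|1⟩) = (-0.5 + 0.866025i)·b = (-0.3044 - 0.3966i)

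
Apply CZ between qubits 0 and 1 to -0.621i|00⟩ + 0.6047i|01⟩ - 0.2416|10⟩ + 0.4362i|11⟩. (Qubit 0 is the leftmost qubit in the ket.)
-0.621i|00⟩ + 0.6047i|01⟩ - 0.2416|10⟩ - 0.4362i|11⟩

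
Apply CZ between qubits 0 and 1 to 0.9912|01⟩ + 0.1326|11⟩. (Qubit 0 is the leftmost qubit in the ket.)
0.9912|01⟩ - 0.1326|11⟩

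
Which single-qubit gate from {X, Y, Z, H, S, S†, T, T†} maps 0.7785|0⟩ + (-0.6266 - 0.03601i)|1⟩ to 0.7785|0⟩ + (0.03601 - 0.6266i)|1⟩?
S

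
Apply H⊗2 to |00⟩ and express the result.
1/2|00⟩ + 1/2|01⟩ + 1/2|10⟩ + 1/2|11⟩

H⊗2 gives amp(|y⟩) = (1/2) Σ_x (−1)^(x·y) amp(|x⟩), where x·y is the number of positions in which both x and y have a 1.
|00⟩: (1)/2 = 1/2
|01⟩: (1)/2 = 1/2
|10⟩: (1)/2 = 1/2
|11⟩: (1)/2 = 1/2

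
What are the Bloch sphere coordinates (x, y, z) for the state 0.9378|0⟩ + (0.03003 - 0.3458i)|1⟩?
(0.05632, -0.6486, 0.759)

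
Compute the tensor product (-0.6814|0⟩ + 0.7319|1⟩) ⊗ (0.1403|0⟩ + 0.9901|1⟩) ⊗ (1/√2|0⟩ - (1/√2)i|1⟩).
-0.0676|000⟩ + 0.0676i|001⟩ - 0.4771|010⟩ + 0.4771i|011⟩ + 0.07261|100⟩ - 0.07261i|101⟩ + 0.5124|110⟩ - 0.5124i|111⟩

amp(|b₁b₂…⟩) = product of the factor amplitudes for bits b₁, b₂, …; only kets whose every factor amplitude is nonzero survive.
|000⟩: (-0.6814)(0.1403)(1/√2) = -0.0676
|001⟩: (-0.6814)(0.1403)(-(1/√2)i) = 0.0676i
|010⟩: (-0.6814)(0.9901)(1/√2) = -0.4771
|011⟩: (-0.6814)(0.9901)(-(1/√2)i) = 0.4771i
|100⟩: (0.7319)(0.1403)(1/√2) = 0.07261
|101⟩: (0.7319)(0.1403)(-(1/√2)i) = -0.07261i
|110⟩: (0.7319)(0.9901)(1/√2) = 0.5124
|111⟩: (0.7319)(0.9901)(-(1/√2)i) = -0.5124i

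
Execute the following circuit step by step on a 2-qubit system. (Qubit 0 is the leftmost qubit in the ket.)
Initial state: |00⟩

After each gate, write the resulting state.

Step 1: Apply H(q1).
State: 1/√2|00⟩ + 1/√2|01⟩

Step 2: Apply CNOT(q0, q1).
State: 1/√2|00⟩ + 1/√2|01⟩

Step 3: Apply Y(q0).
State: (1/√2)i|10⟩ + (1/√2)i|11⟩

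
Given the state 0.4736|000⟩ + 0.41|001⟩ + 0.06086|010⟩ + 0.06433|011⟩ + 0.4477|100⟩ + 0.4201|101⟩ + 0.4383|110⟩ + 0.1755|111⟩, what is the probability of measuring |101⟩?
0.1765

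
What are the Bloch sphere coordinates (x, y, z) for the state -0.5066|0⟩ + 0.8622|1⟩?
(-0.8736, 0, -0.4867)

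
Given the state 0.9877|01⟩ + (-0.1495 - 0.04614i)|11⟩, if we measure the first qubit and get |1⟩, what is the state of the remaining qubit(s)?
(-0.9555 - 0.2949i)|1⟩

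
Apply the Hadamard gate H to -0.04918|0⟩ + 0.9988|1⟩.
0.6715|0⟩ - 0.741|1⟩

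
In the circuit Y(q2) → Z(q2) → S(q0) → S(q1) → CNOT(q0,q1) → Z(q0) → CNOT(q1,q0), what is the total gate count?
7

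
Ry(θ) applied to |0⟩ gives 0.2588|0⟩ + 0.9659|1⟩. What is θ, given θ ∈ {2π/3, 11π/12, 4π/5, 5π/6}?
5π/6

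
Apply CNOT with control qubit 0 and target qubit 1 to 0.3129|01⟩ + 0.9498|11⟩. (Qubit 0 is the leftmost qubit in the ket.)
0.3129|01⟩ + 0.9498|10⟩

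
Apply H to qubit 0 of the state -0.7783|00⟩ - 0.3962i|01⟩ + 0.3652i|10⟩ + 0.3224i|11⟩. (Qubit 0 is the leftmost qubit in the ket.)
(-0.5503 + 0.2582i)|00⟩ - 0.05218i|01⟩ + (-0.5503 - 0.2582i)|10⟩ - 0.5081i|11⟩

H on qubit 0 mixes each pair of kets that differ only in qubit 0: amplitudes (a, b) of (|…0…⟩, |…1…⟩) become ((a + b)/√2, (a − b)/√2). Kets absent from the input have amplitude 0.
(|00⟩, |10⟩): (a, b) = (-0.7783, 0.3652i) → ((-0.5503 + 0.2582i), (-0.5503 - 0.2582i))
(|01⟩, |11⟩): (a, b) = (-0.3962i, 0.3224i) → (-0.05218i, -0.5081i)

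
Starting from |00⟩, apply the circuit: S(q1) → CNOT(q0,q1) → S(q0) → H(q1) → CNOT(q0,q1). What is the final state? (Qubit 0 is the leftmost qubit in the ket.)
1/√2|00⟩ + 1/√2|01⟩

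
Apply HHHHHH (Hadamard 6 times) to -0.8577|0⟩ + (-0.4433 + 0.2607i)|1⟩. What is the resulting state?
-0.8577|0⟩ + (-0.4433 + 0.2607i)|1⟩

H² = I, so an even number of Hadamards cancels: H^6 = I and the state is unchanged.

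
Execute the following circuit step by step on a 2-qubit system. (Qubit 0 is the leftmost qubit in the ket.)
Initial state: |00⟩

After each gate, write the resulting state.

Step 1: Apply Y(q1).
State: i|01⟩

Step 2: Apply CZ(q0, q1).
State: i|01⟩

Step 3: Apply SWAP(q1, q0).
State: i|10⟩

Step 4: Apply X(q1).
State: i|11⟩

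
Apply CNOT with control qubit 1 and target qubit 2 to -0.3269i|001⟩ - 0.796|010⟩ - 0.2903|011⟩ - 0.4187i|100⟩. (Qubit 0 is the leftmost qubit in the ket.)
-0.3269i|001⟩ - 0.2903|010⟩ - 0.796|011⟩ - 0.4187i|100⟩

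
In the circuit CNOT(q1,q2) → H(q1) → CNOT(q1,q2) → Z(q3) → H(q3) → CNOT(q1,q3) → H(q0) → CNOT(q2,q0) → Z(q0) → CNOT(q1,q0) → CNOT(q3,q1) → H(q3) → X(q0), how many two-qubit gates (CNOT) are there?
6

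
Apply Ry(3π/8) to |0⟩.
0.8315|0⟩ + 0.5556|1⟩

Ry(3π/8) = [[cos(θ/2), −sin(θ/2)], [sin(θ/2), cos(θ/2)]]; θ = 3π/8, cos(θ/2) ≈ 0.83147, sin(θ/2) ≈ 0.55557.
With a = amp(|0⟩) = 1 and b = amp(|1⟩) = 0:
new amp(|0⟩) = (0.83147)·a + (-0.55557)·b = 0.8315
new amp(|1⟩) = (0.55557)·a + (0.83147)·b = 0.5556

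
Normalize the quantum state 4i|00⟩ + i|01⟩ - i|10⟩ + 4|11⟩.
0.686i|00⟩ + 0.1715i|01⟩ - 0.1715i|10⟩ + 0.686|11⟩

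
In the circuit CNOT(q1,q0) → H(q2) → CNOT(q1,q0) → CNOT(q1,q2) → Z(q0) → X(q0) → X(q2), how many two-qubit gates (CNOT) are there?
3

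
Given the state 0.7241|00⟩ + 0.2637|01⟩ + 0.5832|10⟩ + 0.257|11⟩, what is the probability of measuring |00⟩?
0.5243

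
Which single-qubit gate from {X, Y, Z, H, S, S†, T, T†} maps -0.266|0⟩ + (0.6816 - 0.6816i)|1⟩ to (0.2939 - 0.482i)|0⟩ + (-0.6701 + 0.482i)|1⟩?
H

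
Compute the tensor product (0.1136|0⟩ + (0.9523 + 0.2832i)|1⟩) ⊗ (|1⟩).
0.1136|01⟩ + (0.9523 + 0.2832i)|11⟩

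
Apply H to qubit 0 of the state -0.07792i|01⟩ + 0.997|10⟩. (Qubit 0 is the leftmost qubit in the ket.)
0.705|00⟩ - 0.0551i|01⟩ - 0.705|10⟩ - 0.0551i|11⟩

H on qubit 0 mixes each pair of kets that differ only in qubit 0: amplitudes (a, b) of (|…0…⟩, |…1…⟩) become ((a + b)/√2, (a − b)/√2). Kets absent from the input have amplitude 0.
(|00⟩, |10⟩): (a, b) = (0, 0.997) → (0.705, -0.705)
(|01⟩, |11⟩): (a, b) = (-0.07792i, 0) → (-0.0551i, -0.0551i)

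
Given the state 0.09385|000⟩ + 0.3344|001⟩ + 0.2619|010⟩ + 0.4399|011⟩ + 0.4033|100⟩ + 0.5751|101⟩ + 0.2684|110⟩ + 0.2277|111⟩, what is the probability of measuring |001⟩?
0.1118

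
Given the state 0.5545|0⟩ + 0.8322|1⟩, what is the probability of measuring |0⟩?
0.3075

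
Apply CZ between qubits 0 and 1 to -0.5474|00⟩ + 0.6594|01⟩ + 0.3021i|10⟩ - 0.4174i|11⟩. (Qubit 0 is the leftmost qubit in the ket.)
-0.5474|00⟩ + 0.6594|01⟩ + 0.3021i|10⟩ + 0.4174i|11⟩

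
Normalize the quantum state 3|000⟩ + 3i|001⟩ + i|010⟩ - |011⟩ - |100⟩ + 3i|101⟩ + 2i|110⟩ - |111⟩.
0.5071|000⟩ + 0.5071i|001⟩ + 0.169i|010⟩ - 0.169|011⟩ - 0.169|100⟩ + 0.5071i|101⟩ + 0.3381i|110⟩ - 0.169|111⟩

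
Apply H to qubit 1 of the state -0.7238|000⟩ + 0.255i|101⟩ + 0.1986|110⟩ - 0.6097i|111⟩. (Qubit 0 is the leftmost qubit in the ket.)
-0.5118|000⟩ - 0.5118|010⟩ + 0.1404|100⟩ - 0.2508i|101⟩ - 0.1404|110⟩ + 0.6114i|111⟩

H on qubit 1 mixes each pair of kets that differ only in qubit 1: amplitudes (a, b) of (|…0…⟩, |…1…⟩) become ((a + b)/√2, (a − b)/√2). Kets absent from the input have amplitude 0.
(|000⟩, |010⟩): (a, b) = (-0.7238, 0) → (-0.5118, -0.5118)
(|100⟩, |110⟩): (a, b) = (0, 0.1986) → (0.1404, -0.1404)
(|101⟩, |111⟩): (a, b) = (0.255i, -0.6097i) → (-0.2508i, 0.6114i)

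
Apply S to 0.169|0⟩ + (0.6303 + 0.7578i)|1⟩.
0.169|0⟩ + (-0.7578 + 0.6303i)|1⟩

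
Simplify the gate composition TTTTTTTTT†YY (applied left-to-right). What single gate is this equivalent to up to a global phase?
T†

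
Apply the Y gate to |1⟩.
-i|0⟩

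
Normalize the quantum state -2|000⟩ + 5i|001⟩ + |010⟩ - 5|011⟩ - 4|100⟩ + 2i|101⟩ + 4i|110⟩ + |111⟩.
-0.2085|000⟩ + 0.5213i|001⟩ + 0.1043|010⟩ - 0.5213|011⟩ - 0.417|100⟩ + 0.2085i|101⟩ + 0.417i|110⟩ + 0.1043|111⟩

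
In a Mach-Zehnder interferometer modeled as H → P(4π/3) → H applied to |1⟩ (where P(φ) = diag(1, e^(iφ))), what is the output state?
(0.75 + 0.433i)|0⟩ + (0.25 - 0.433i)|1⟩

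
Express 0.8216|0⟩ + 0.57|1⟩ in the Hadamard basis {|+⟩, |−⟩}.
0.984|+⟩ + 0.1779|−⟩

With |ψ⟩ = α|0⟩ + β|1⟩, the Hadamard-basis coefficients are ⟨+|ψ⟩ = (α + β)/√2 and ⟨−|ψ⟩ = (α − β)/√2.
Here α = 0.8216, β = 0.57: (α + β)/√2 = 0.984, (α − β)/√2 = 0.1779.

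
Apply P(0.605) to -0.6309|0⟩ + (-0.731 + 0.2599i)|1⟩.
-0.6309|0⟩ + (-0.7491 - 0.202i)|1⟩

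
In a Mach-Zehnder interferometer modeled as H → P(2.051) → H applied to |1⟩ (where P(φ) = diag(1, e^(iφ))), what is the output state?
(0.731 - 0.4435i)|0⟩ + (0.269 + 0.4435i)|1⟩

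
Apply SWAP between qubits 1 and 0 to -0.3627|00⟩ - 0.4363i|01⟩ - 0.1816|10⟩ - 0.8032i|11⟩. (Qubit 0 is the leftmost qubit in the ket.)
-0.3627|00⟩ - 0.1816|01⟩ - 0.4363i|10⟩ - 0.8032i|11⟩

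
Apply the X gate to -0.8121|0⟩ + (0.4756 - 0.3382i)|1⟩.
(0.4756 - 0.3382i)|0⟩ - 0.8121|1⟩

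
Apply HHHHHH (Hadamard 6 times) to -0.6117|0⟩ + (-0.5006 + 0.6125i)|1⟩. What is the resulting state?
-0.6117|0⟩ + (-0.5006 + 0.6125i)|1⟩

H² = I, so an even number of Hadamards cancels: H^6 = I and the state is unchanged.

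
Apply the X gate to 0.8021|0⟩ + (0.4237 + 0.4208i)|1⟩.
(0.4237 + 0.4208i)|0⟩ + 0.8021|1⟩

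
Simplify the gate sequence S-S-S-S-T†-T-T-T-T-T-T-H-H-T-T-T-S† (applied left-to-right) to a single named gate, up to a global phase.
S†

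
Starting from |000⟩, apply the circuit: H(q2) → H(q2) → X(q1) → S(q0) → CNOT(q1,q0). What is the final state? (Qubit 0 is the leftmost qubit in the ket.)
|110⟩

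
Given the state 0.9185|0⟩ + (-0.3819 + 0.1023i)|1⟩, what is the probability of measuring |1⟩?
0.1563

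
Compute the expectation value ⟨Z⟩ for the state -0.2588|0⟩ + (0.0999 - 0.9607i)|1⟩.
-0.8659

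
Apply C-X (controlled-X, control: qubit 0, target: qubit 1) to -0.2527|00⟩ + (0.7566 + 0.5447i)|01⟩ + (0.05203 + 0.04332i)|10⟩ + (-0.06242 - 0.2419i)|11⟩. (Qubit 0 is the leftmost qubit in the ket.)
-0.2527|00⟩ + (0.7566 + 0.5447i)|01⟩ + (-0.06242 - 0.2419i)|10⟩ + (0.05203 + 0.04332i)|11⟩

C-X leaves the control-|0⟩ kets |00⟩, |01⟩ unchanged and applies X to qubit 1 on the control-|1⟩ pair (|10⟩, |11⟩).
X = [[0, 1], [1, 0]].
With a = amp(|10⟩) = (0.05203 + 0.04332i) and b = amp(|11⟩) = (-0.06242 - 0.2419i):
new amp(|10⟩) = (1)·b = (-0.06242 - 0.2419i)
new amp(|11⟩) = (1)·a = (0.05203 + 0.04332i)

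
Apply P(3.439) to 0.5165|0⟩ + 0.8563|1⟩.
0.5165|0⟩ + (-0.8187 - 0.2509i)|1⟩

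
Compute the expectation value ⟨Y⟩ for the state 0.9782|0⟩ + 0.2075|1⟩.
0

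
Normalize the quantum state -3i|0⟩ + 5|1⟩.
-0.5145i|0⟩ + 0.8575|1⟩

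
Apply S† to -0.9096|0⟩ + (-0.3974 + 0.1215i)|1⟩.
-0.9096|0⟩ + (0.1215 + 0.3974i)|1⟩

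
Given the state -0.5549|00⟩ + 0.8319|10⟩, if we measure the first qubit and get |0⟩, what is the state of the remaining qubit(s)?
-|0⟩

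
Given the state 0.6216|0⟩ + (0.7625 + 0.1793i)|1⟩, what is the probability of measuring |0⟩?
0.3864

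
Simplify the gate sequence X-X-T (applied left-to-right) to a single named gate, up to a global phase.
T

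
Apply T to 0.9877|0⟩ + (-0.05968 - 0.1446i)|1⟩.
0.9877|0⟩ + (0.06005 - 0.1444i)|1⟩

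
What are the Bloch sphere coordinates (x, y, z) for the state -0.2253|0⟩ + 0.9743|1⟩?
(-0.439, 0, -0.8985)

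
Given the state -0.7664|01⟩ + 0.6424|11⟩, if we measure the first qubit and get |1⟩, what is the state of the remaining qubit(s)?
|1⟩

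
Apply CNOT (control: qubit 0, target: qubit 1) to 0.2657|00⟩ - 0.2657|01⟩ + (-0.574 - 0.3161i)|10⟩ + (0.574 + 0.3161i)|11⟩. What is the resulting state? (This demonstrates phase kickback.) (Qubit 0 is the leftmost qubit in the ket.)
0.2657|00⟩ - 0.2657|01⟩ + (0.574 + 0.3161i)|10⟩ + (-0.574 - 0.3161i)|11⟩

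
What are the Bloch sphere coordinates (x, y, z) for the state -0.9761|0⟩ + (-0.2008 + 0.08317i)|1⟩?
(0.392, -0.1624, 0.9055)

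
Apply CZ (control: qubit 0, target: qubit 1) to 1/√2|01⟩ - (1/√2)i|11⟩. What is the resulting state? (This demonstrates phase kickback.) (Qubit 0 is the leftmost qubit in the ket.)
1/√2|01⟩ + (1/√2)i|11⟩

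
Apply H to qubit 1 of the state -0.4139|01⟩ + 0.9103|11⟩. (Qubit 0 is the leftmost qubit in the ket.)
-0.2927|00⟩ + 0.2927|01⟩ + 0.6437|10⟩ - 0.6437|11⟩

H on qubit 1 mixes each pair of kets that differ only in qubit 1: amplitudes (a, b) of (|…0…⟩, |…1…⟩) become ((a + b)/√2, (a − b)/√2). Kets absent from the input have amplitude 0.
(|00⟩, |01⟩): (a, b) = (0, -0.4139) → (-0.2927, 0.2927)
(|10⟩, |11⟩): (a, b) = (0, 0.9103) → (0.6437, -0.6437)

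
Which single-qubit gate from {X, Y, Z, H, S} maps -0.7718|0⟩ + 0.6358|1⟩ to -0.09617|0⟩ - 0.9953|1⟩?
H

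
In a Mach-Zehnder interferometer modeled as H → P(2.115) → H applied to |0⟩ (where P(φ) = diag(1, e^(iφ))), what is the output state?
(0.2411 + 0.4278i)|0⟩ + (0.7589 - 0.4278i)|1⟩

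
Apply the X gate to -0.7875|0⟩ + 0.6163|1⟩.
0.6163|0⟩ - 0.7875|1⟩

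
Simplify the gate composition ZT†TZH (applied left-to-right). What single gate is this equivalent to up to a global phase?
H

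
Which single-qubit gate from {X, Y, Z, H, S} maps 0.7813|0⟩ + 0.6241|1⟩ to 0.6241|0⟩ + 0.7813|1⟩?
X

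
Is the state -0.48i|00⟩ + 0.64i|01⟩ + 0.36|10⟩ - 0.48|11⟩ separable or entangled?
Separable

Writing the state as a|00⟩ + b|01⟩ + c|10⟩ + d|11⟩, it is a product state iff ad − bc = 0.
Here (a, b, c, d) = (-0.48i, 0.64i, 0.36, -0.48): ad − bc = (-0.48i)(-0.48) − (0.64i)(0.36) = 0, so the state is separable.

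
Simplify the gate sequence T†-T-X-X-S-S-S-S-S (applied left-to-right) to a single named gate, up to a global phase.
S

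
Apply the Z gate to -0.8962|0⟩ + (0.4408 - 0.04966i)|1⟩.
-0.8962|0⟩ + (-0.4408 + 0.04966i)|1⟩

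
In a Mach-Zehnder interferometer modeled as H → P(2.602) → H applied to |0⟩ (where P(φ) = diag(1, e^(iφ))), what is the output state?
(0.07104 + 0.2569i)|0⟩ + (0.929 - 0.2569i)|1⟩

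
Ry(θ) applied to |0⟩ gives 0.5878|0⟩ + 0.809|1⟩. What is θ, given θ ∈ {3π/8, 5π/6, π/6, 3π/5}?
3π/5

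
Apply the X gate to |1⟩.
|0⟩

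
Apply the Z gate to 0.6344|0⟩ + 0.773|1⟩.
0.6344|0⟩ - 0.773|1⟩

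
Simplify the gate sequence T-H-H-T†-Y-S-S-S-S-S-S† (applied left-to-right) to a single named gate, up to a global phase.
Y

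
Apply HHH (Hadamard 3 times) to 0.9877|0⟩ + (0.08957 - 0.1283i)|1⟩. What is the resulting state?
(0.7617 - 0.09072i)|0⟩ + (0.6351 + 0.09072i)|1⟩

H² = I, so H^3 = H: a single Hadamard. With (a, b) = (0.9877, (0.08957 - 0.1283i)), H gives ((a + b)/√2, (a − b)/√2) = ((0.7617 - 0.09072i), (0.6351 + 0.09072i)).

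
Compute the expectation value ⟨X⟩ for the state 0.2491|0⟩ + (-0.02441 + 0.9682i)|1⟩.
-0.01216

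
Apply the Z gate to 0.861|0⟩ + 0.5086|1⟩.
0.861|0⟩ - 0.5086|1⟩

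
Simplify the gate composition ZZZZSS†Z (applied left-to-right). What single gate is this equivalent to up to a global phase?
Z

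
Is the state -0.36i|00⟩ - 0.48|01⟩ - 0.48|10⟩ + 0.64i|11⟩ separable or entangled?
Separable

Writing the state as a|00⟩ + b|01⟩ + c|10⟩ + d|11⟩, it is a product state iff ad − bc = 0.
Here (a, b, c, d) = (-0.36i, -0.48, -0.48, 0.64i): ad − bc = (-0.36i)(0.64i) − (-0.48)(-0.48) = 0, so the state is separable.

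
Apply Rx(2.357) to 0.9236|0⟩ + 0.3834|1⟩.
(0.3531 - 0.3543i)|0⟩ + (0.1466 - 0.8534i)|1⟩

Rx(2.357) = [[cos(θ/2), −i·sin(θ/2)], [−i·sin(θ/2), cos(θ/2)]]; θ = 2.357, cos(θ/2) ≈ 0.382311, sin(θ/2) ≈ 0.924034.
With a = amp(|0⟩) = 0.9236 and b = amp(|1⟩) = 0.3834:
new amp(|0⟩) = (0.382311)·a + (-0.924034i)·b = (0.3531 - 0.3543i)
new amp(|1⟩) = (-0.924034i)·a + (0.382311)·b = (0.1466 - 0.8534i)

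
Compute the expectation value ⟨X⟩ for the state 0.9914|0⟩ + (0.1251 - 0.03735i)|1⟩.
0.248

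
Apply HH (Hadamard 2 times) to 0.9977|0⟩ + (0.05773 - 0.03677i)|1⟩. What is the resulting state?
0.9977|0⟩ + (0.05773 - 0.03677i)|1⟩

H² = I, so an even number of Hadamards cancels: H^2 = I and the state is unchanged.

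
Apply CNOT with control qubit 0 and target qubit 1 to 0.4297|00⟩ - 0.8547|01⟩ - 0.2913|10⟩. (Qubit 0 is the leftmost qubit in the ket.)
0.4297|00⟩ - 0.8547|01⟩ - 0.2913|11⟩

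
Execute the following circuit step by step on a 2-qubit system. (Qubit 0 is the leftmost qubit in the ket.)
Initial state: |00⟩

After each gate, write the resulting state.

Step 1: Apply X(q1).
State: |01⟩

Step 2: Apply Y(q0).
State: i|11⟩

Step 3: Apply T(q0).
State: (-1/√2 + (1/√2)i)|11⟩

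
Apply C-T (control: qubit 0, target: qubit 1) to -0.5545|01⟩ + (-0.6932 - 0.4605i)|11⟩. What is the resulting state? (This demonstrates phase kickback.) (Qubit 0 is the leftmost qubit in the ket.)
-0.5545|01⟩ + (-0.1645 - 0.8158i)|11⟩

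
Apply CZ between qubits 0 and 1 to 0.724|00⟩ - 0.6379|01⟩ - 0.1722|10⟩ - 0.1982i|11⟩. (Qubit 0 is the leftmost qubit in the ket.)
0.724|00⟩ - 0.6379|01⟩ - 0.1722|10⟩ + 0.1982i|11⟩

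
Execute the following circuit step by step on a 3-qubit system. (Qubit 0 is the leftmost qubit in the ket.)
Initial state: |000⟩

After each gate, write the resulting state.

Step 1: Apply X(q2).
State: |001⟩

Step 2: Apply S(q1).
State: |001⟩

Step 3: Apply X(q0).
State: |101⟩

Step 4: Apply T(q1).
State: |101⟩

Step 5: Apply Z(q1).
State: |101⟩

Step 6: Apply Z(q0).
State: -|101⟩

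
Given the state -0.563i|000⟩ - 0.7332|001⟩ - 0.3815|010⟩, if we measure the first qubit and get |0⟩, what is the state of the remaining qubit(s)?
-0.563i|00⟩ - 0.7332|01⟩ - 0.3815|10⟩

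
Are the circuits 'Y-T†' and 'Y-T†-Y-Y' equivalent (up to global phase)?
Yes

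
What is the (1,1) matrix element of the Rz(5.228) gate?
(-0.864 + 0.5035i)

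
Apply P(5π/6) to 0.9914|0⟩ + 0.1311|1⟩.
0.9914|0⟩ + (-0.1135 + 0.06555i)|1⟩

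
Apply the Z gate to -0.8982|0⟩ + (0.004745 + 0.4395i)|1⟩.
-0.8982|0⟩ + (-0.004745 - 0.4395i)|1⟩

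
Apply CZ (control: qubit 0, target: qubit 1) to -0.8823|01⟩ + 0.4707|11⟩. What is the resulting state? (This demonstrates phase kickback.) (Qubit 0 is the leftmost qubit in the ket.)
-0.8823|01⟩ - 0.4707|11⟩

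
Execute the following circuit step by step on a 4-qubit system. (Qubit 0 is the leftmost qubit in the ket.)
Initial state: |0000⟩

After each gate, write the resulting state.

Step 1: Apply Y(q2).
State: i|0010⟩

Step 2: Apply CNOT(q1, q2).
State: i|0010⟩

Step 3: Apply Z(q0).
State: i|0010⟩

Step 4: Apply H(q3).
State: (1/√2)i|0010⟩ + (1/√2)i|0011⟩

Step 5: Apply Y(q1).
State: -1/√2|0110⟩ - 1/√2|0111⟩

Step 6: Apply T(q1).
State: (-1/2 - (1/2)i)|0110⟩ + (-1/2 - (1/2)i)|0111⟩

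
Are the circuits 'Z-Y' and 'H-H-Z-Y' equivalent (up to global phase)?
Yes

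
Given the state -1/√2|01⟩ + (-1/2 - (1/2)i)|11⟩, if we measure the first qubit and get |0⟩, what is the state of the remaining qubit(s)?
-|1⟩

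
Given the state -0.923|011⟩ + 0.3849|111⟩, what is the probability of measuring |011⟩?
0.8519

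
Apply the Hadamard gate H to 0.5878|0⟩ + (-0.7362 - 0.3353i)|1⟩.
(-0.1049 - 0.2371i)|0⟩ + (0.9362 + 0.2371i)|1⟩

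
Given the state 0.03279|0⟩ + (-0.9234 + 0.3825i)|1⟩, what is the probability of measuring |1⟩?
0.999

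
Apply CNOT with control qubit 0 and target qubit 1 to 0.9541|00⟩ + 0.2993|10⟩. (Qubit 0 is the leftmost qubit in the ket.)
0.9541|00⟩ + 0.2993|11⟩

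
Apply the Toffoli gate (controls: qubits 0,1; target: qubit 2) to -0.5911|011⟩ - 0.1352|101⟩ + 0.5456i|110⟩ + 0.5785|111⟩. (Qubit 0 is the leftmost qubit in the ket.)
-0.5911|011⟩ - 0.1352|101⟩ + 0.5785|110⟩ + 0.5456i|111⟩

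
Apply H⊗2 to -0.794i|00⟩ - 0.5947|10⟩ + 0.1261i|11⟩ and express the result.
(-0.2974 - 0.334i)|00⟩ + (-0.2974 - 0.4601i)|01⟩ + (0.2974 - 0.4601i)|10⟩ + (0.2974 - 0.334i)|11⟩

H⊗2 gives amp(|y⟩) = (1/2) Σ_x (−1)^(x·y) amp(|x⟩), where x·y is the number of positions in which both x and y have a 1.
|00⟩: (-0.794i - 0.5947 + 0.1261i)/2 = (-0.2974 - 0.334i)
|01⟩: (-0.794i - 0.5947 - 0.1261i)/2 = (-0.2974 - 0.4601i)
|10⟩: (-0.794i + 0.5947 - 0.1261i)/2 = (0.2974 - 0.4601i)
|11⟩: (-0.794i + 0.5947 + 0.1261i)/2 = (0.2974 - 0.334i)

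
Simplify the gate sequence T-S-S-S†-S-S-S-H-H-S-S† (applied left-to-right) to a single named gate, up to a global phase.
T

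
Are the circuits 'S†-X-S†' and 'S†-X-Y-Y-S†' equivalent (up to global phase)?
Yes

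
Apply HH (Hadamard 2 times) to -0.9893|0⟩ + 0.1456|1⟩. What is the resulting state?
-0.9893|0⟩ + 0.1456|1⟩

H² = I, so an even number of Hadamards cancels: H^2 = I and the state is unchanged.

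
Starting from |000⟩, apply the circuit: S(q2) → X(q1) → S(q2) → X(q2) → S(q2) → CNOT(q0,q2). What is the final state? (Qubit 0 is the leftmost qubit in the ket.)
i|011⟩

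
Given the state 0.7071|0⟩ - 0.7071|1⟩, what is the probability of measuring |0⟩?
0.5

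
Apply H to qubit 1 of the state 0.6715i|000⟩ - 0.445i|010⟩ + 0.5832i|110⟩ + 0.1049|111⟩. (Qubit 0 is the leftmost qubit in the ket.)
0.1602i|000⟩ + 0.7895i|010⟩ + 0.4124i|100⟩ + 0.07418|101⟩ - 0.4124i|110⟩ - 0.07418|111⟩

H on qubit 1 mixes each pair of kets that differ only in qubit 1: amplitudes (a, b) of (|…0…⟩, |…1…⟩) become ((a + b)/√2, (a − b)/√2). Kets absent from the input have amplitude 0.
(|000⟩, |010⟩): (a, b) = (0.6715i, -0.445i) → (0.1602i, 0.7895i)
(|100⟩, |110⟩): (a, b) = (0, 0.5832i) → (0.4124i, -0.4124i)
(|101⟩, |111⟩): (a, b) = (0, 0.1049) → (0.07418, -0.07418)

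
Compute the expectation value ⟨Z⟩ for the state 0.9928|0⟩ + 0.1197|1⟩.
0.9713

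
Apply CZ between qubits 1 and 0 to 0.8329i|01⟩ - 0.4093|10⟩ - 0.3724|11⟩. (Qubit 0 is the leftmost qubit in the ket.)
0.8329i|01⟩ - 0.4093|10⟩ + 0.3724|11⟩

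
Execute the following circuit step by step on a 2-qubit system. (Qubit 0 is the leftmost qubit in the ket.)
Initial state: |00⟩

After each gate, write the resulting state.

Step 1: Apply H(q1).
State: 1/√2|00⟩ + 1/√2|01⟩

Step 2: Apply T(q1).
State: 1/√2|00⟩ + (1/2 + (1/2)i)|01⟩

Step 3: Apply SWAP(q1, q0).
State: 1/√2|00⟩ + (1/2 + (1/2)i)|10⟩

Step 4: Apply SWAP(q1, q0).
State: 1/√2|00⟩ + (1/2 + (1/2)i)|01⟩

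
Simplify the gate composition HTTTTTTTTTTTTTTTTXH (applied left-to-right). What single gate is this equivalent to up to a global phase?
Z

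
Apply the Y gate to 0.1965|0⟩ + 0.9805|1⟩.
-0.9805i|0⟩ + 0.1965i|1⟩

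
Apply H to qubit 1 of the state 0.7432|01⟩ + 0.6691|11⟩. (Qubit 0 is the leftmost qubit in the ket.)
0.5255|00⟩ - 0.5255|01⟩ + 0.4731|10⟩ - 0.4731|11⟩

H on qubit 1 mixes each pair of kets that differ only in qubit 1: amplitudes (a, b) of (|…0…⟩, |…1…⟩) become ((a + b)/√2, (a − b)/√2). Kets absent from the input have amplitude 0.
(|00⟩, |01⟩): (a, b) = (0, 0.7432) → (0.5255, -0.5255)
(|10⟩, |11⟩): (a, b) = (0, 0.6691) → (0.4731, -0.4731)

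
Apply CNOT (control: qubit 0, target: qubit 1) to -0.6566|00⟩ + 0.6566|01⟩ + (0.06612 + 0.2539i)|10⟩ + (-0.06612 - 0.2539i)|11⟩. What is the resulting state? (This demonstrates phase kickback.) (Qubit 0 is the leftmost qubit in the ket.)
-0.6566|00⟩ + 0.6566|01⟩ + (-0.06612 - 0.2539i)|10⟩ + (0.06612 + 0.2539i)|11⟩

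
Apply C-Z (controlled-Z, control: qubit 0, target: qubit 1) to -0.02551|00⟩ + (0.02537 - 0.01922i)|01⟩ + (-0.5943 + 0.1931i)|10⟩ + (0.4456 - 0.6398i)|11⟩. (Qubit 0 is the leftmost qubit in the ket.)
-0.02551|00⟩ + (0.02537 - 0.01922i)|01⟩ + (-0.5943 + 0.1931i)|10⟩ + (-0.4456 + 0.6398i)|11⟩

C-Z leaves the control-|0⟩ kets |00⟩, |01⟩ unchanged and applies Z to qubit 1 on the control-|1⟩ pair (|10⟩, |11⟩).
Z = [[1, 0], [0, -1]].
With a = amp(|10⟩) = (-0.5943 + 0.1931i) and b = amp(|11⟩) = (0.4456 - 0.6398i):
new amp(|10⟩) = (1)·a = (-0.5943 + 0.1931i)
new amp(|11⟩) = (-1)·b = (-0.4456 + 0.6398i)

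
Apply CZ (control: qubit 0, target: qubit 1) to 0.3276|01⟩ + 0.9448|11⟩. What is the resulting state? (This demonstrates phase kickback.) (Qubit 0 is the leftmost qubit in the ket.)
0.3276|01⟩ - 0.9448|11⟩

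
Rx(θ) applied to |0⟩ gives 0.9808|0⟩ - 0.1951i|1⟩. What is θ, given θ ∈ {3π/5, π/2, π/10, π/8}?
π/8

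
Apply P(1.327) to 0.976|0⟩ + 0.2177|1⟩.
0.976|0⟩ + (0.05255 + 0.2113i)|1⟩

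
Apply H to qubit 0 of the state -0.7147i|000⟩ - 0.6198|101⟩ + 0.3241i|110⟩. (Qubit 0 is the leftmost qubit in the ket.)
-0.5054i|000⟩ - 0.4383|001⟩ + 0.2292i|010⟩ - 0.5054i|100⟩ + 0.4383|101⟩ - 0.2292i|110⟩

H on qubit 0 mixes each pair of kets that differ only in qubit 0: amplitudes (a, b) of (|…0…⟩, |…1…⟩) become ((a + b)/√2, (a − b)/√2). Kets absent from the input have amplitude 0.
(|000⟩, |100⟩): (a, b) = (-0.7147i, 0) → (-0.5054i, -0.5054i)
(|001⟩, |101⟩): (a, b) = (0, -0.6198) → (-0.4383, 0.4383)
(|010⟩, |110⟩): (a, b) = (0, 0.3241i) → (0.2292i, -0.2292i)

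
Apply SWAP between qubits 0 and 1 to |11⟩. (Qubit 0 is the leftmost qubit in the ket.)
|11⟩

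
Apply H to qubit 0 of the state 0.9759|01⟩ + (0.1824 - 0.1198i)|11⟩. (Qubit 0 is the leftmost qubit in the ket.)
(0.819 - 0.08471i)|01⟩ + (0.5611 + 0.08471i)|11⟩

H on qubit 0 mixes each pair of kets that differ only in qubit 0: amplitudes (a, b) of (|…0…⟩, |…1…⟩) become ((a + b)/√2, (a − b)/√2). Kets absent from the input have amplitude 0.
(|01⟩, |11⟩): (a, b) = (0.9759, (0.1824 - 0.1198i)) → ((0.819 - 0.08471i), (0.5611 + 0.08471i))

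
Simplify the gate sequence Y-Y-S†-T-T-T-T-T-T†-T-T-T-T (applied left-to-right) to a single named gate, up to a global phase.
S†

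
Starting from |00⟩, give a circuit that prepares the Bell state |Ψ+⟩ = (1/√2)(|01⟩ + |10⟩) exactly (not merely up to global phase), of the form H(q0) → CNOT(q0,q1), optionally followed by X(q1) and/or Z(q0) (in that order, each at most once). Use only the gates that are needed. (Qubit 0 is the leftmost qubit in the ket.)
H(q0) → CNOT(q0,q1) → X(q1)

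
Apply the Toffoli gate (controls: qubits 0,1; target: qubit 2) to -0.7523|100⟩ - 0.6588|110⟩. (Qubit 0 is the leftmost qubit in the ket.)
-0.7523|100⟩ - 0.6588|111⟩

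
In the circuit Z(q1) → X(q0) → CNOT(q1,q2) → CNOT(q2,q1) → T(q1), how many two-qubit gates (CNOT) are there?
2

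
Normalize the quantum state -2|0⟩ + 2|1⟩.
-1/√2|0⟩ + 1/√2|1⟩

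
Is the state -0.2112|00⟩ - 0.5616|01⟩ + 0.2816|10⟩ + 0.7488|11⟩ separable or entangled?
Separable

Writing the state as a|00⟩ + b|01⟩ + c|10⟩ + d|11⟩, it is a product state iff ad − bc = 0.
Here (a, b, c, d) = (-0.2112, -0.5616, 0.2816, 0.7488): ad − bc = (-0.2112)(0.7488) − (-0.5616)(0.2816) = 0, so the state is separable.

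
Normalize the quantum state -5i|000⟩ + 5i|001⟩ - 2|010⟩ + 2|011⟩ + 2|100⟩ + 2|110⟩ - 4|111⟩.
-0.5522i|000⟩ + 0.5522i|001⟩ - 0.2209|010⟩ + 0.2209|011⟩ + 0.2209|100⟩ + 0.2209|110⟩ - 0.4417|111⟩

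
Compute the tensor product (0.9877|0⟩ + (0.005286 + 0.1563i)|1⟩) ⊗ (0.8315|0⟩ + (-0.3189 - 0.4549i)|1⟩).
0.8213|00⟩ + (-0.315 - 0.4493i)|01⟩ + (0.004395 + 0.13i)|10⟩ + (0.06942 - 0.05225i)|11⟩

amp(|b₁b₂…⟩) = product of the factor amplitudes for bits b₁, b₂, …; only kets whose every factor amplitude is nonzero survive.
|00⟩: (0.9877)(0.8315) = 0.8213
|01⟩: (0.9877)(-0.3189 - 0.4549i) = (-0.315 - 0.4493i)
|10⟩: (0.005286 + 0.1563i)(0.8315) = (0.004395 + 0.13i)
|11⟩: (0.005286 + 0.1563i)(-0.3189 - 0.4549i) = (0.06942 - 0.05225i)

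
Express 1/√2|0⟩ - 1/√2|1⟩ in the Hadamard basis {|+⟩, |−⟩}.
|−⟩

With |ψ⟩ = α|0⟩ + β|1⟩, the Hadamard-basis coefficients are ⟨+|ψ⟩ = (α + β)/√2 and ⟨−|ψ⟩ = (α − β)/√2.
Here α = 1/√2, β = -1/√2: (α + β)/√2 = 0, (α − β)/√2 = 1.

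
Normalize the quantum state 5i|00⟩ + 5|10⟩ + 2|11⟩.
0.6804i|00⟩ + 0.6804|10⟩ + 0.2722|11⟩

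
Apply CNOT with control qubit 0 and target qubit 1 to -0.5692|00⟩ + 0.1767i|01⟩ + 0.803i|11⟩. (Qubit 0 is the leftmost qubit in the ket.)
-0.5692|00⟩ + 0.1767i|01⟩ + 0.803i|10⟩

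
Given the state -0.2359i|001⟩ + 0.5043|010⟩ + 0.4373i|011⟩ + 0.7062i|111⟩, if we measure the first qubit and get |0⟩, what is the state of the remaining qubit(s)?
-0.3332i|01⟩ + 0.7123|10⟩ + 0.6177i|11⟩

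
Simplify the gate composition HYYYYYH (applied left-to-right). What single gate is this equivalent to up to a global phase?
Y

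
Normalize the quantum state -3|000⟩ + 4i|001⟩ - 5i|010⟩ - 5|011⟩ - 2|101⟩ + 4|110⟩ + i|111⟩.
-0.3062|000⟩ + (1/√6)i|001⟩ - 0.5103i|010⟩ - 0.5103|011⟩ - 0.2041|101⟩ + 1/√6|110⟩ + 0.1021i|111⟩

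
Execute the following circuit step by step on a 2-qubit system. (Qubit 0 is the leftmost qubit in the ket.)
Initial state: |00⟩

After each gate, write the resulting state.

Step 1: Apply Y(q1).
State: i|01⟩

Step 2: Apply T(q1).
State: (-1/√2 + (1/√2)i)|01⟩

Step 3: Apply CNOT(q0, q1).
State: (-1/√2 + (1/√2)i)|01⟩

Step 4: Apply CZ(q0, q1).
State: (-1/√2 + (1/√2)i)|01⟩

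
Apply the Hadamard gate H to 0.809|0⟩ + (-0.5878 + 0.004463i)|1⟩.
(0.1564 + 0.003156i)|0⟩ + (0.9877 - 0.003156i)|1⟩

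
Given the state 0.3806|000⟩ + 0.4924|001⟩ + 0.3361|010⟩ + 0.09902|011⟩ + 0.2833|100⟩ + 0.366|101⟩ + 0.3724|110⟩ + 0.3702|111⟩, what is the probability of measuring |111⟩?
0.137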